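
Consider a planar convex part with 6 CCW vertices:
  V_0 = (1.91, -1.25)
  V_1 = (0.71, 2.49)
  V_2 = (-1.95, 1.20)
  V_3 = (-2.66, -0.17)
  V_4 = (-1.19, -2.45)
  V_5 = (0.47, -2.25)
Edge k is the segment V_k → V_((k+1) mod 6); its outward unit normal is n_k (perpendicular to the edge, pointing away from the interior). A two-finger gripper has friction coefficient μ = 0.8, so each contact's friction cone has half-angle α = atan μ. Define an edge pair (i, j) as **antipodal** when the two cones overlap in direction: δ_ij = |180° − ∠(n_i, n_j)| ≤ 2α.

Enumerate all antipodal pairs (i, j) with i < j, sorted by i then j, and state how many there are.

α = atan 0.8 = 38.66°;  2α = 77.32°
n_0 = (+0.9522, +0.3055)
n_1 = (-0.4364, +0.8998)
n_2 = (-0.8879, +0.4601)
n_3 = (-0.8405, -0.5419)
n_4 = (+0.1196, -0.9928)
n_5 = (+0.5704, -0.8214)
  (0,1): δ = 81.92°  ·
  (0,2): δ = 45.18°  ✓
  (0,3): δ = 15.02°  ✓
  (0,4): δ = 79.08°  ·
  (0,5): δ = 106.99°  ·
  (1,2): δ = 143.27°  ·
  (1,3): δ = 83.06°  ·
  (1,4): δ = 19.00°  ✓
  (1,5): δ = 8.91°  ✓
  (2,3): δ = 119.79°  ·
  (2,4): δ = 55.73°  ✓
  (2,5): δ = 27.83°  ✓
  (3,4): δ = 115.94°  ·
  (3,5): δ = 88.03°  ·
  (4,5): δ = 152.09°  ·
antipodal pairs: 6

count = 6; pairs: (0,2), (0,3), (1,4), (1,5), (2,4), (2,5)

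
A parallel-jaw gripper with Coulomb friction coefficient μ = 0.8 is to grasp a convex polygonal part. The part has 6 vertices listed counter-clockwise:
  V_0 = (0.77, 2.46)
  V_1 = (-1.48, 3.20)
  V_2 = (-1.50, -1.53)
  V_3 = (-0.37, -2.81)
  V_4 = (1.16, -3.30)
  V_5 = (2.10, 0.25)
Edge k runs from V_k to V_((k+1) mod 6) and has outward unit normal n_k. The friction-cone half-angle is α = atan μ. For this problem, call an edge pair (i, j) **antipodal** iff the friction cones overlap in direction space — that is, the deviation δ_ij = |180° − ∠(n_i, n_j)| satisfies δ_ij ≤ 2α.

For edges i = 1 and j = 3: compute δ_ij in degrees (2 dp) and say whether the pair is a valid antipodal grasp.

δ = 107.52°, invalid

α = atan 0.8 = 38.66°;  2α = 77.32°
edge 1: e_1 = (-0.02, -4.73);  n_1 = (-1.0000, +0.0042)
edge 3: e_3 = (+1.53, -0.49);  n_3 = (-0.3050, -0.9524)
∠(n_1, n_3) = 72.48°
δ = |180° − 72.48°| = 107.52°
107.52° > 2α = 77.32°  →  invalid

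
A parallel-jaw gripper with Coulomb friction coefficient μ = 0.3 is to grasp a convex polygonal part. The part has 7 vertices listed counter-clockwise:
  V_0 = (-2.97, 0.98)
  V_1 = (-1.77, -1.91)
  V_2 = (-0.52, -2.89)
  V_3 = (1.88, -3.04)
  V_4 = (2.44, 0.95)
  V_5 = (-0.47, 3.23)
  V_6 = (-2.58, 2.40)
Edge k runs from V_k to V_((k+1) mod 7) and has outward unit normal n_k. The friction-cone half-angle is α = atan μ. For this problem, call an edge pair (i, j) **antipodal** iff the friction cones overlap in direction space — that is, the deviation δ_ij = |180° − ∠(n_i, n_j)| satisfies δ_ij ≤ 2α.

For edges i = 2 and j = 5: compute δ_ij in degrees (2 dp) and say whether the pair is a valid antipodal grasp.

δ = 25.05°, valid

α = atan 0.3 = 16.70°;  2α = 33.40°
edge 2: e_2 = (+2.40, -0.15);  n_2 = (-0.0624, -0.9981)
edge 5: e_5 = (-2.11, -0.83);  n_5 = (-0.3661, +0.9306)
∠(n_2, n_5) = 154.95°
δ = |180° − 154.95°| = 25.05°
25.05° ≤ 2α = 33.40°  →  valid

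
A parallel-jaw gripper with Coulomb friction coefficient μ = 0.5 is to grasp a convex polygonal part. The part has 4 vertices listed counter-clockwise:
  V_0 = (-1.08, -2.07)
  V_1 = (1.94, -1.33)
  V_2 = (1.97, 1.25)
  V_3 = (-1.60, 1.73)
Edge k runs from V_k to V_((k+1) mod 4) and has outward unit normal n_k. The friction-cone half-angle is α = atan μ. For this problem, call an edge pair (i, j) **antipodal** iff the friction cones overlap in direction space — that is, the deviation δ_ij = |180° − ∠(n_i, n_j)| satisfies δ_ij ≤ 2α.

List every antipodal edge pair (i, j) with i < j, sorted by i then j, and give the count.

count = 2; pairs: (0,2), (1,3)

α = atan 0.5 = 26.57°;  2α = 53.13°
n_0 = (+0.2380, -0.9713)
n_1 = (+0.9999, -0.0116)
n_2 = (+0.1333, +0.9911)
n_3 = (-0.9908, -0.1356)
  (0,1): δ = 104.43°  ·
  (0,2): δ = 21.43°  ✓
  (0,3): δ = 84.02°  ·
  (1,2): δ = 96.99°  ·
  (1,3): δ = 8.46°  ✓
  (2,3): δ = 74.55°  ·
antipodal pairs: 2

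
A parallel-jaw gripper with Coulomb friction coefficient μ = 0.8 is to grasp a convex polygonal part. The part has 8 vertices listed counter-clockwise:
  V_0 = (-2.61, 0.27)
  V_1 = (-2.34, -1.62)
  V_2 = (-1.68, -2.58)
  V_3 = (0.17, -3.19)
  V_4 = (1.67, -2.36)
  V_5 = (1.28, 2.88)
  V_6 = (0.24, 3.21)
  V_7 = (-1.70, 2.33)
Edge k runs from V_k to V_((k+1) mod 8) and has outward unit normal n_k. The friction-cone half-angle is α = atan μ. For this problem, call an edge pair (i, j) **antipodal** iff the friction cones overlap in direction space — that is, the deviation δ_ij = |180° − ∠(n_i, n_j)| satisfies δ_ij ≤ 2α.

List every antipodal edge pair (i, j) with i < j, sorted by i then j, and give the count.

α = atan 0.8 = 38.66°;  2α = 77.32°
n_0 = (-0.9899, -0.1414)
n_1 = (-0.8240, -0.5665)
n_2 = (-0.3131, -0.9497)
n_3 = (+0.4842, -0.8750)
n_4 = (+0.9972, +0.0742)
n_5 = (+0.3024, +0.9532)
n_6 = (-0.4131, +0.9107)
n_7 = (-0.9147, +0.4041)
  (0,1): δ = 153.62°  ·
  (0,2): δ = 116.38°  ·
  (0,3): δ = 69.17°  ✓
  (0,4): δ = 3.87°  ✓
  (0,5): δ = 64.27°  ✓
  (0,6): δ = 106.27°  ·
  (0,7): δ = 148.04°  ·
  (1,2): δ = 142.76°  ·
  (1,3): δ = 95.55°  ·
  (1,4): δ = 30.25°  ✓
  (1,5): δ = 37.89°  ✓
  (1,6): δ = 79.89°  ·
  (1,7): δ = 121.66°  ·
  (2,3): δ = 132.79°  ·
  (2,4): δ = 67.49°  ✓
  (2,5): δ = 0.64°  ✓
  (2,6): δ = 42.65°  ✓
  (2,7): δ = 84.42°  ·
  (3,4): δ = 114.70°  ·
  (3,5): δ = 46.56°  ✓
  (3,6): δ = 4.56°  ✓
  (3,7): δ = 37.21°  ✓
  (4,5): δ = 111.86°  ·
  (4,6): δ = 69.86°  ✓
  (4,7): δ = 28.09°  ✓
  (5,6): δ = 138.00°  ·
  (5,7): δ = 96.23°  ·
  (6,7): δ = 138.23°  ·
antipodal pairs: 13

count = 13; pairs: (0,3), (0,4), (0,5), (1,4), (1,5), (2,4), (2,5), (2,6), (3,5), (3,6), (3,7), (4,6), (4,7)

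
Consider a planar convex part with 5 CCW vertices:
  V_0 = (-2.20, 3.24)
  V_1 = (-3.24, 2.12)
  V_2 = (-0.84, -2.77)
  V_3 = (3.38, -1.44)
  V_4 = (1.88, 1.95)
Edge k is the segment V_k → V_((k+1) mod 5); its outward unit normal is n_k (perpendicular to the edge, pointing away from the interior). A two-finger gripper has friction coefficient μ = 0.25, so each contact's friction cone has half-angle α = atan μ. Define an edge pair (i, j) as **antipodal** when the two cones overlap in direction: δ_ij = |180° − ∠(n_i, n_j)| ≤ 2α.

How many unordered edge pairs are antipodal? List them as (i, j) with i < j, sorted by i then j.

count = 1; pairs: (1,3)

α = atan 0.25 = 14.04°;  2α = 28.07°
n_0 = (-0.7328, +0.6805)
n_1 = (-0.8977, -0.4406)
n_2 = (+0.3006, -0.9538)
n_3 = (+0.9145, +0.4046)
n_4 = (+0.3015, +0.9535)
  (0,1): δ = 110.98°  ·
  (0,2): δ = 29.63°  ·
  (0,3): δ = 66.75°  ·
  (0,4): δ = 115.33°  ·
  (1,2): δ = 98.65°  ·
  (1,3): δ = 2.27°  ✓
  (1,4): δ = 46.31°  ·
  (2,3): δ = 83.62°  ·
  (2,4): δ = 35.04°  ·
  (3,4): δ = 131.41°  ·
antipodal pairs: 1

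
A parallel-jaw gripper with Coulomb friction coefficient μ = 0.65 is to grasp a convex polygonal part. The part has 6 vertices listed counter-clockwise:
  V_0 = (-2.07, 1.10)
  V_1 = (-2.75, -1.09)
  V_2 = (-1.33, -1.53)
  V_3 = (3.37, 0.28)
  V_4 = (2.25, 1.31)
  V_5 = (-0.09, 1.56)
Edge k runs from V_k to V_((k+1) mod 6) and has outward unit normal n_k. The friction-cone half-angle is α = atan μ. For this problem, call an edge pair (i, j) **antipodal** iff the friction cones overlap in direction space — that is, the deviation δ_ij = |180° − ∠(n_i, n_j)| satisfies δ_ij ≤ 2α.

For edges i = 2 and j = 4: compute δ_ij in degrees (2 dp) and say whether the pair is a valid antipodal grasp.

δ = 27.16°, valid

α = atan 0.65 = 33.02°;  2α = 66.05°
edge 2: e_2 = (+4.70, +1.81);  n_2 = (+0.3594, -0.9332)
edge 4: e_4 = (-2.34, +0.25);  n_4 = (+0.1062, +0.9943)
∠(n_2, n_4) = 152.84°
δ = |180° − 152.84°| = 27.16°
27.16° ≤ 2α = 66.05°  →  valid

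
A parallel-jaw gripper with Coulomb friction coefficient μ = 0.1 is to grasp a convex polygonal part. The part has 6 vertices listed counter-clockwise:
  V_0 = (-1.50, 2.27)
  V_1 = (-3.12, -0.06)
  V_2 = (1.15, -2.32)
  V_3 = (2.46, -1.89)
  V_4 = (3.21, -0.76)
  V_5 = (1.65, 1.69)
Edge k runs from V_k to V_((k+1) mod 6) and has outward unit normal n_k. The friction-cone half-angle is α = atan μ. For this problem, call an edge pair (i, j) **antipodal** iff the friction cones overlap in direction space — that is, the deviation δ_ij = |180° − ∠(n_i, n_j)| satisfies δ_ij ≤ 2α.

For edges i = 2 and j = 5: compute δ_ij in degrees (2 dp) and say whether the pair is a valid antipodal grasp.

δ = 28.60°, invalid

α = atan 0.1 = 5.71°;  2α = 11.42°
edge 2: e_2 = (+1.31, +0.43);  n_2 = (+0.3119, -0.9501)
edge 5: e_5 = (-3.15, +0.58);  n_5 = (+0.1811, +0.9835)
∠(n_2, n_5) = 151.40°
δ = |180° − 151.40°| = 28.60°
28.60° > 2α = 11.42°  →  invalid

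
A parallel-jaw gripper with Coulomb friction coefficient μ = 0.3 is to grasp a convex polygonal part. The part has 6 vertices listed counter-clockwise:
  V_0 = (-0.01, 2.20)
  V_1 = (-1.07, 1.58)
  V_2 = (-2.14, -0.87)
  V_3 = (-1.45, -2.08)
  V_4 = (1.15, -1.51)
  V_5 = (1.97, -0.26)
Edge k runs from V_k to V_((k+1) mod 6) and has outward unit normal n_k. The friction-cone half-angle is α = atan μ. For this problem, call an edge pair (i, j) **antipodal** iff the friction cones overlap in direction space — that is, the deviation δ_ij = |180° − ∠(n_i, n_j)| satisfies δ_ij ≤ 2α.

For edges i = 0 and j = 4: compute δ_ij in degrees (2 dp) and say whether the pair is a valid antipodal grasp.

α = atan 0.3 = 16.70°;  2α = 33.40°
edge 0: e_0 = (-1.06, -0.62);  n_0 = (-0.5049, +0.8632)
edge 4: e_4 = (+0.82, +1.25);  n_4 = (+0.8361, -0.5485)
∠(n_0, n_4) = 153.59°
δ = |180° − 153.59°| = 26.41°
26.41° ≤ 2α = 33.40°  →  valid

δ = 26.41°, valid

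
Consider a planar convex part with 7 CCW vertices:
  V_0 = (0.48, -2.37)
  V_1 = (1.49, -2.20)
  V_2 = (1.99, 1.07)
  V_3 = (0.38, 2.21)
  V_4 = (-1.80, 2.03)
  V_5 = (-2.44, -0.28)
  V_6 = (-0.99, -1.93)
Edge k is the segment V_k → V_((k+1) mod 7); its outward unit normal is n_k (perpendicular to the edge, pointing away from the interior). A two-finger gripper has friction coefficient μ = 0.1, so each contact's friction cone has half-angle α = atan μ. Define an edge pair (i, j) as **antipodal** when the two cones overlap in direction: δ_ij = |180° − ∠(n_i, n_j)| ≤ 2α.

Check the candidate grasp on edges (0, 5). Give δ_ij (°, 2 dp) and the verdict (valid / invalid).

δ = 121.75°, invalid

α = atan 0.1 = 5.71°;  2α = 11.42°
edge 0: e_0 = (+1.01, +0.17);  n_0 = (+0.1660, -0.9861)
edge 5: e_5 = (+1.45, -1.65);  n_5 = (-0.7512, -0.6601)
∠(n_0, n_5) = 58.25°
δ = |180° − 58.25°| = 121.75°
121.75° > 2α = 11.42°  →  invalid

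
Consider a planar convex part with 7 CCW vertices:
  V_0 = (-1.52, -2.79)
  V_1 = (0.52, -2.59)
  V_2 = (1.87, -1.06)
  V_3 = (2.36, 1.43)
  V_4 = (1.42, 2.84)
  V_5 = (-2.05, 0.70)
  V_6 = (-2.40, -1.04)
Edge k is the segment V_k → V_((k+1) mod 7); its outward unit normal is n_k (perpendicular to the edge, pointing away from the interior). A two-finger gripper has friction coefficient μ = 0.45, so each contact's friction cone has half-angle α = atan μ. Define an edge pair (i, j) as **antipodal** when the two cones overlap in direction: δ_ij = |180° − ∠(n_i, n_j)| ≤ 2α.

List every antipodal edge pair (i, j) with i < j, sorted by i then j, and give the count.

α = atan 0.45 = 24.23°;  2α = 48.46°
n_0 = (+0.0976, -0.9952)
n_1 = (+0.7498, -0.6616)
n_2 = (+0.9812, -0.1931)
n_3 = (+0.8321, +0.5547)
n_4 = (-0.5249, +0.8512)
n_5 = (-0.9804, +0.1972)
n_6 = (-0.8934, -0.4493)
  (0,1): δ = 137.02°  ·
  (0,2): δ = 106.73°  ·
  (0,3): δ = 61.91°  ·
  (0,4): δ = 26.06°  ✓
  (0,5): δ = 73.03°  ·
  (0,6): δ = 111.10°  ·
  (1,2): δ = 149.71°  ·
  (1,3): δ = 104.89°  ·
  (1,4): δ = 16.91°  ✓
  (1,5): δ = 30.05°  ✓
  (1,6): δ = 68.12°  ·
  (2,3): δ = 135.18°  ·
  (2,4): δ = 47.20°  ✓
  (2,5): δ = 0.24°  ✓
  (2,6): δ = 37.83°  ✓
  (3,4): δ = 92.03°  ·
  (3,5): δ = 45.06°  ✓
  (3,6): δ = 6.99°  ✓
  (4,5): δ = 133.04°  ·
  (4,6): δ = 94.97°  ·
  (5,6): δ = 141.93°  ·
antipodal pairs: 8

count = 8; pairs: (0,4), (1,4), (1,5), (2,4), (2,5), (2,6), (3,5), (3,6)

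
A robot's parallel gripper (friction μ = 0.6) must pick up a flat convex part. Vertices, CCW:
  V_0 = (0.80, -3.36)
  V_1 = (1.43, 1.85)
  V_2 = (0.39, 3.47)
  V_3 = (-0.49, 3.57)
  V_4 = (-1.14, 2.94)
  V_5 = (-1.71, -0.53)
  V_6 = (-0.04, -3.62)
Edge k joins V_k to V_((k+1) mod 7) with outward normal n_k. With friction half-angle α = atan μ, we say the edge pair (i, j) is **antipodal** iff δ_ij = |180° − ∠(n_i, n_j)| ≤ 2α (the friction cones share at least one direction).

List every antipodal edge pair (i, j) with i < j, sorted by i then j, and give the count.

α = atan 0.6 = 30.96°;  2α = 61.93°
n_0 = (+0.9928, -0.1200)
n_1 = (+0.8415, +0.5402)
n_2 = (+0.1129, +0.9936)
n_3 = (-0.6960, +0.7181)
n_4 = (-0.9868, +0.1621)
n_5 = (-0.8797, -0.4755)
n_6 = (+0.2957, -0.9553)
  (0,1): δ = 140.41°  ·
  (0,2): δ = 89.59°  ·
  (0,3): δ = 39.00°  ✓
  (0,4): δ = 2.43°  ✓
  (0,5): δ = 35.28°  ✓
  (0,6): δ = 114.09°  ·
  (1,2): δ = 129.18°  ·
  (1,3): δ = 78.59°  ·
  (1,4): δ = 42.03°  ✓
  (1,5): δ = 4.31°  ✓
  (1,6): δ = 74.50°  ·
  (2,3): δ = 129.41°  ·
  (2,4): δ = 92.85°  ·
  (2,5): δ = 55.13°  ✓
  (2,6): δ = 23.68°  ✓
  (3,4): δ = 143.43°  ·
  (3,5): δ = 105.72°  ·
  (3,6): δ = 26.91°  ✓
  (4,5): δ = 142.28°  ·
  (4,6): δ = 63.47°  ·
  (5,6): δ = 101.19°  ·
antipodal pairs: 8

count = 8; pairs: (0,3), (0,4), (0,5), (1,4), (1,5), (2,5), (2,6), (3,6)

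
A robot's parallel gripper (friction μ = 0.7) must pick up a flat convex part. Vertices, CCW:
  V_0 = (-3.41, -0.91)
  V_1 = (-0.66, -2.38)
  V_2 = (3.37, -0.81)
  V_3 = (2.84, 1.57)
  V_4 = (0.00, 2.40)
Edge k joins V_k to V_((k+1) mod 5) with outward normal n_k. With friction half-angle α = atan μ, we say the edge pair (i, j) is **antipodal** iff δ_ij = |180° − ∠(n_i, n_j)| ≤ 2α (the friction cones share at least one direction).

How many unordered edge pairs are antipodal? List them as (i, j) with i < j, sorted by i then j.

count = 5; pairs: (0,2), (0,3), (1,3), (1,4), (2,4)

α = atan 0.7 = 34.99°;  2α = 69.98°
n_0 = (-0.4714, -0.8819)
n_1 = (+0.3630, -0.9318)
n_2 = (+0.9761, +0.2174)
n_3 = (+0.2805, +0.9598)
n_4 = (-0.6965, +0.7175)
  (0,1): δ = 130.59°  ·
  (0,2): δ = 49.32°  ✓
  (0,3): δ = 11.84°  ✓
  (0,4): δ = 72.27°  ·
  (1,2): δ = 98.73°  ·
  (1,3): δ = 37.58°  ✓
  (1,4): δ = 22.86°  ✓
  (2,3): δ = 118.85°  ·
  (2,4): δ = 58.41°  ✓
  (3,4): δ = 119.56°  ·
antipodal pairs: 5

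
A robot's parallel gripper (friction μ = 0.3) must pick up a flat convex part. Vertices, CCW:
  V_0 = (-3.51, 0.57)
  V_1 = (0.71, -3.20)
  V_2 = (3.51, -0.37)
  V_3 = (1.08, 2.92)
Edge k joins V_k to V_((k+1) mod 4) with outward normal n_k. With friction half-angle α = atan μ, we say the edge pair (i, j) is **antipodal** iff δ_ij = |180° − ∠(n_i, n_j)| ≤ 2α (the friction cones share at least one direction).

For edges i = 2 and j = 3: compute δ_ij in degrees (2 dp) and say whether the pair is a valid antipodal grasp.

δ = 99.34°, invalid

α = atan 0.3 = 16.70°;  2α = 33.40°
edge 2: e_2 = (-2.43, +3.29);  n_2 = (+0.8044, +0.5941)
edge 3: e_3 = (-4.59, -2.35);  n_3 = (-0.4557, +0.8901)
∠(n_2, n_3) = 80.66°
δ = |180° − 80.66°| = 99.34°
99.34° > 2α = 33.40°  →  invalid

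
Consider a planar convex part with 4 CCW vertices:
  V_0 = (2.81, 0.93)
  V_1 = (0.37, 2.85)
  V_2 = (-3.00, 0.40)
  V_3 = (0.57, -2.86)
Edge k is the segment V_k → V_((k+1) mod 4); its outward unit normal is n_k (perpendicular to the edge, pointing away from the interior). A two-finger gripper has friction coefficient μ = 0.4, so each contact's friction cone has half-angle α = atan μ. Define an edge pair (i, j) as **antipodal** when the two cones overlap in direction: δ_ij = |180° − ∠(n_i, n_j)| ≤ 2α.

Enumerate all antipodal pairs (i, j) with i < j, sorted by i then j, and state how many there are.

α = atan 0.4 = 21.80°;  2α = 43.60°
n_0 = (+0.6184, +0.7859)
n_1 = (-0.5880, +0.8088)
n_2 = (-0.6743, -0.7384)
n_3 = (+0.8609, -0.5088)
  (0,1): δ = 105.78°  ·
  (0,2): δ = 4.20°  ✓
  (0,3): δ = 97.61°  ·
  (1,2): δ = 78.42°  ·
  (1,3): δ = 23.40°  ✓
  (2,3): δ = 78.18°  ·
antipodal pairs: 2

count = 2; pairs: (0,2), (1,3)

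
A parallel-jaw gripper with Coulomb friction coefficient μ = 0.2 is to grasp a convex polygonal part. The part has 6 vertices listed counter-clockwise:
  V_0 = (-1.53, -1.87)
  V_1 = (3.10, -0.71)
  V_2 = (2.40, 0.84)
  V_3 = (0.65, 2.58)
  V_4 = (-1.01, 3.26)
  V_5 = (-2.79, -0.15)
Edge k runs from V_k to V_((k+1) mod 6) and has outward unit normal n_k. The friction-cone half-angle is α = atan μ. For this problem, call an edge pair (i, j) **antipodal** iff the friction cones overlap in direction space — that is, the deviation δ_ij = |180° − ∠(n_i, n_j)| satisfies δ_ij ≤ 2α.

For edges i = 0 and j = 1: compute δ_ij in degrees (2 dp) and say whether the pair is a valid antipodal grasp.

δ = 79.76°, invalid

α = atan 0.2 = 11.31°;  2α = 22.62°
edge 0: e_0 = (+4.63, +1.16);  n_0 = (+0.2430, -0.9700)
edge 1: e_1 = (-0.70, +1.55);  n_1 = (+0.9114, +0.4116)
∠(n_0, n_1) = 100.24°
δ = |180° − 100.24°| = 79.76°
79.76° > 2α = 22.62°  →  invalid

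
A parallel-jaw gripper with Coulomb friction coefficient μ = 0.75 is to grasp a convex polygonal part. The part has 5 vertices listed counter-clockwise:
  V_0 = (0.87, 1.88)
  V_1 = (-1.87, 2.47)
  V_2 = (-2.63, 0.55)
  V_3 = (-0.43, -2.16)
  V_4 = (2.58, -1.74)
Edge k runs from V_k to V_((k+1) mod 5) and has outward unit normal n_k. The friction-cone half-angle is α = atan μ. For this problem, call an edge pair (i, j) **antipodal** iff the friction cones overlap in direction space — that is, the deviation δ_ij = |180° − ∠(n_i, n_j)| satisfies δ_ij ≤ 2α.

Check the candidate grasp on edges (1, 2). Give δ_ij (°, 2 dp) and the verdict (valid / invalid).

α = atan 0.75 = 36.87°;  2α = 73.74°
edge 1: e_1 = (-0.76, -1.92);  n_1 = (-0.9298, +0.3680)
edge 2: e_2 = (+2.20, -2.71);  n_2 = (-0.7764, -0.6303)
∠(n_1, n_2) = 60.67°
δ = |180° − 60.67°| = 119.33°
119.33° > 2α = 73.74°  →  invalid

δ = 119.33°, invalid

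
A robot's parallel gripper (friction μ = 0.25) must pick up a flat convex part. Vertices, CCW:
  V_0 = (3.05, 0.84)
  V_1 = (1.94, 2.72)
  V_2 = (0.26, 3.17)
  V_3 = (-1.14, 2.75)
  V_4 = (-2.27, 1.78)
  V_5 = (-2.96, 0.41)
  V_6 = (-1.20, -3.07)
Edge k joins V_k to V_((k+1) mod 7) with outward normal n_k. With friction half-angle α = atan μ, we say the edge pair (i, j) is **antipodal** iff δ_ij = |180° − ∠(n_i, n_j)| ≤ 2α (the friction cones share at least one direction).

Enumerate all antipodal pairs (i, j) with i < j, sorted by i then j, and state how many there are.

count = 4; pairs: (0,5), (2,6), (3,6), (4,6)

α = atan 0.25 = 14.04°;  2α = 28.07°
n_0 = (+0.8611, +0.5084)
n_1 = (+0.2587, +0.9659)
n_2 = (-0.2873, +0.9578)
n_3 = (-0.6513, +0.7588)
n_4 = (-0.8931, +0.4498)
n_5 = (-0.8924, -0.4513)
n_6 = (+0.6771, -0.7359)
  (0,1): δ = 135.55°  ·
  (0,2): δ = 103.86°  ·
  (0,3): δ = 79.92°  ·
  (0,4): δ = 57.29°  ·
  (0,5): δ = 3.73°  ✓
  (0,6): δ = 102.06°  ·
  (1,2): δ = 148.31°  ·
  (1,3): δ = 124.36°  ·
  (1,4): δ = 101.74°  ·
  (1,5): δ = 48.18°  ·
  (1,6): δ = 57.61°  ·
  (2,3): δ = 156.06°  ·
  (2,4): δ = 133.43°  ·
  (2,5): δ = 79.87°  ·
  (2,6): δ = 25.91°  ✓
  (3,4): δ = 157.38°  ·
  (3,5): δ = 103.82°  ·
  (3,6): δ = 1.97°  ✓
  (4,5): δ = 126.44°  ·
  (4,6): δ = 20.65°  ✓
  (5,6): δ = 74.21°  ·
antipodal pairs: 4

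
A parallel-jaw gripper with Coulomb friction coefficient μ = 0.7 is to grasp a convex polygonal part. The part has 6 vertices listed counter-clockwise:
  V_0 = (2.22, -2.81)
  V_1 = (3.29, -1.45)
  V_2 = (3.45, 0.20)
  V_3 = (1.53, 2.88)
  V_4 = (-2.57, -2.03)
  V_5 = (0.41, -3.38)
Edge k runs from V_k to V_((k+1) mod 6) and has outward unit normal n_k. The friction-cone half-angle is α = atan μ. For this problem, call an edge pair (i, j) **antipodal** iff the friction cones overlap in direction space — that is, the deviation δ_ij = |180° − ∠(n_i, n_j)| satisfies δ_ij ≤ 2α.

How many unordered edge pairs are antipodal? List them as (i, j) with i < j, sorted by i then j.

count = 4; pairs: (0,3), (1,3), (2,4), (3,5)

α = atan 0.7 = 34.99°;  2α = 69.98°
n_0 = (+0.7859, -0.6183)
n_1 = (+0.9953, -0.0965)
n_2 = (+0.8129, +0.5824)
n_3 = (-0.7676, +0.6410)
n_4 = (-0.4127, -0.9109)
n_5 = (+0.3004, -0.9538)
  (0,1): δ = 147.34°  ·
  (0,2): δ = 106.19°  ·
  (0,3): δ = 1.67°  ✓
  (0,4): δ = 103.82°  ·
  (0,5): δ = 145.67°  ·
  (1,2): δ = 138.84°  ·
  (1,3): δ = 34.32°  ✓
  (1,4): δ = 71.17°  ·
  (1,5): δ = 113.02°  ·
  (2,3): δ = 75.48°  ·
  (2,4): δ = 30.01°  ✓
  (2,5): δ = 71.86°  ·
  (3,4): δ = 74.51°  ·
  (3,5): δ = 32.66°  ✓
  (4,5): δ = 138.15°  ·
antipodal pairs: 4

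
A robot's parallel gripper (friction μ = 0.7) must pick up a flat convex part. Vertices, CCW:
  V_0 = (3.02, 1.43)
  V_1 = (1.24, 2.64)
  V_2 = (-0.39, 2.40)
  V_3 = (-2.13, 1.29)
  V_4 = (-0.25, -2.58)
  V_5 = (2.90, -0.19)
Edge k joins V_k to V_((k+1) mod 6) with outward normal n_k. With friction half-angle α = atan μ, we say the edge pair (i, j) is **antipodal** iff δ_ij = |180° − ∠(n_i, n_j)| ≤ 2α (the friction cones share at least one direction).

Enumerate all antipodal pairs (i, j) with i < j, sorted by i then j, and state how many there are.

count = 5; pairs: (0,3), (1,4), (2,4), (2,5), (3,5)

α = atan 0.7 = 34.99°;  2α = 69.98°
n_0 = (+0.5622, +0.8270)
n_1 = (-0.1457, +0.9893)
n_2 = (-0.5378, +0.8431)
n_3 = (-0.8995, -0.4370)
n_4 = (+0.6044, -0.7966)
n_5 = (+0.9973, -0.0739)
  (0,1): δ = 137.42°  ·
  (0,2): δ = 113.26°  ·
  (0,3): δ = 29.88°  ✓
  (0,4): δ = 71.40°  ·
  (0,5): δ = 119.97°  ·
  (1,2): δ = 155.84°  ·
  (1,3): δ = 72.47°  ·
  (1,4): δ = 28.81°  ✓
  (1,5): δ = 77.39°  ·
  (2,3): δ = 96.63°  ·
  (2,4): δ = 4.65°  ✓
  (2,5): δ = 53.23°  ✓
  (3,4): δ = 78.72°  ·
  (3,5): δ = 30.15°  ✓
  (4,5): δ = 131.43°  ·
antipodal pairs: 5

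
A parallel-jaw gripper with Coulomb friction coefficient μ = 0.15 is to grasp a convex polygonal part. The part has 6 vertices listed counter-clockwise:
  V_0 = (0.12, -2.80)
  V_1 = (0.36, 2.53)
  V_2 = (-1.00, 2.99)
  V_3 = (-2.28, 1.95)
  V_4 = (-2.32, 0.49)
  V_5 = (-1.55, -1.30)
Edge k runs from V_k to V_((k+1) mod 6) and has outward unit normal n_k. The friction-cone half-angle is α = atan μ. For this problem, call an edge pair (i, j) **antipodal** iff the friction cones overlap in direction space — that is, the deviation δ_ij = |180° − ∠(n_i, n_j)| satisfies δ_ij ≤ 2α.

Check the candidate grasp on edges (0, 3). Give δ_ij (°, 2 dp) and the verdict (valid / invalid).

α = atan 0.15 = 8.53°;  2α = 17.06°
edge 0: e_0 = (+0.24, +5.33);  n_0 = (+0.9990, -0.0450)
edge 3: e_3 = (-0.04, -1.46);  n_3 = (-0.9996, +0.0274)
∠(n_0, n_3) = 178.99°
δ = |180° − 178.99°| = 1.01°
1.01° ≤ 2α = 17.06°  →  valid

δ = 1.01°, valid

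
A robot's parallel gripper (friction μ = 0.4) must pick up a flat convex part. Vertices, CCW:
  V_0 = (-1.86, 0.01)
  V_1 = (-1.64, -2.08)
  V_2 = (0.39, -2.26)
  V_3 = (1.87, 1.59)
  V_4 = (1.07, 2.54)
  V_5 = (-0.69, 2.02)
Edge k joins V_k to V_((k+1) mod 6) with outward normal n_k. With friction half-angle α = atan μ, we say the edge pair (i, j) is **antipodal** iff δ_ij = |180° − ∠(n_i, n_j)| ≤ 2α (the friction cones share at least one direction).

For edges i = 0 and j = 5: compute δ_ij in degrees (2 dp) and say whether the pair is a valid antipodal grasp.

δ = 143.79°, invalid

α = atan 0.4 = 21.80°;  2α = 43.60°
edge 0: e_0 = (+0.22, -2.09);  n_0 = (-0.9945, -0.1047)
edge 5: e_5 = (-1.17, -2.01);  n_5 = (-0.8642, +0.5031)
∠(n_0, n_5) = 36.21°
δ = |180° − 36.21°| = 143.79°
143.79° > 2α = 43.60°  →  invalid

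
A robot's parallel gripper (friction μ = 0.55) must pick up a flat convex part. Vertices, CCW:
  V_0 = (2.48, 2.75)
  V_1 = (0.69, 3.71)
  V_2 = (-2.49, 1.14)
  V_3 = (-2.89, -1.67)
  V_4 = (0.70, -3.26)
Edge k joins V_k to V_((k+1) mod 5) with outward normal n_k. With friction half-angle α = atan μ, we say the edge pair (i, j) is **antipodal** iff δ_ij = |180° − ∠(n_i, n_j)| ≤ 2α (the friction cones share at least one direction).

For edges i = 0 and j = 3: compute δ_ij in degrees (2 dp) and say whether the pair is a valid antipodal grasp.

δ = 4.32°, valid

α = atan 0.55 = 28.81°;  2α = 57.62°
edge 0: e_0 = (-1.79, +0.96);  n_0 = (+0.4726, +0.8813)
edge 3: e_3 = (+3.59, -1.59);  n_3 = (-0.4050, -0.9143)
∠(n_0, n_3) = 175.68°
δ = |180° − 175.68°| = 4.32°
4.32° ≤ 2α = 57.62°  →  valid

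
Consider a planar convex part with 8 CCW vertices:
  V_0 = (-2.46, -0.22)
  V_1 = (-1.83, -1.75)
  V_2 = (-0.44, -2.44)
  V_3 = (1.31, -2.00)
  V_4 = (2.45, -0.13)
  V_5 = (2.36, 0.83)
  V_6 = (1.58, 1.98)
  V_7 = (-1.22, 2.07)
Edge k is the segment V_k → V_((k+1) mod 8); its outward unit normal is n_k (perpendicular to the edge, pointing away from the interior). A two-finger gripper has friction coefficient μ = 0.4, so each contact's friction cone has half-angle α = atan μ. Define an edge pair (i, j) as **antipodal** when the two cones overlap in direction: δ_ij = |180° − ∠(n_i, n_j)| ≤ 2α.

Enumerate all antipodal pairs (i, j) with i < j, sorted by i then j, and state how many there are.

count = 7; pairs: (0,4), (0,5), (1,5), (1,6), (2,6), (3,7), (4,7)

α = atan 0.4 = 21.80°;  2α = 43.60°
n_0 = (-0.9247, -0.3807)
n_1 = (-0.4446, -0.8957)
n_2 = (+0.2438, -0.9698)
n_3 = (+0.8538, -0.5205)
n_4 = (+0.9956, +0.0933)
n_5 = (+0.8276, +0.5613)
n_6 = (+0.0321, +0.9995)
n_7 = (-0.8794, +0.4762)
  (0,1): δ = 138.78°  ·
  (0,2): δ = 98.27°  ·
  (0,3): δ = 53.75°  ·
  (0,4): δ = 17.02°  ✓
  (0,5): δ = 11.77°  ✓
  (0,6): δ = 65.78°  ·
  (0,7): δ = 129.18°  ·
  (1,2): δ = 139.49°  ·
  (1,3): δ = 94.97°  ·
  (1,4): δ = 58.24°  ·
  (1,5): δ = 29.45°  ✓
  (1,6): δ = 24.56°  ✓
  (1,7): δ = 87.97°  ·
  (2,3): δ = 135.48°  ·
  (2,4): δ = 98.76°  ·
  (2,5): δ = 69.97°  ·
  (2,6): δ = 15.95°  ✓
  (2,7): δ = 47.45°  ·
  (3,4): δ = 143.28°  ·
  (3,5): δ = 114.48°  ·
  (3,6): δ = 60.47°  ·
  (3,7): δ = 2.93°  ✓
  (4,5): δ = 151.21°  ·
  (4,6): δ = 97.20°  ·
  (4,7): δ = 33.79°  ✓
  (5,6): δ = 125.99°  ·
  (5,7): δ = 62.58°  ·
  (6,7): δ = 116.59°  ·
antipodal pairs: 7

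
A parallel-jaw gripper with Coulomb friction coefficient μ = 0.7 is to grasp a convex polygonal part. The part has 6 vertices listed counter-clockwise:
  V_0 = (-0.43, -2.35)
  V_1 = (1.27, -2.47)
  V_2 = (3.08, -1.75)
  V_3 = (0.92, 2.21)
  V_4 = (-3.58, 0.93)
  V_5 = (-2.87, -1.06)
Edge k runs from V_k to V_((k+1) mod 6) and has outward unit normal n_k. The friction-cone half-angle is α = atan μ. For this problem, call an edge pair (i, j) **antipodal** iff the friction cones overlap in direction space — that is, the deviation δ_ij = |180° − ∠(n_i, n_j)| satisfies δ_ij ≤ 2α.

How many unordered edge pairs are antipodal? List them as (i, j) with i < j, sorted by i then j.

count = 6; pairs: (0,2), (0,3), (1,3), (2,4), (2,5), (3,5)

α = atan 0.7 = 34.99°;  2α = 69.98°
n_0 = (-0.0704, -0.9975)
n_1 = (+0.3696, -0.9292)
n_2 = (+0.8779, +0.4789)
n_3 = (-0.2736, +0.9618)
n_4 = (-0.9418, -0.3360)
n_5 = (-0.4674, -0.8841)
  (0,1): δ = 154.27°  ·
  (0,2): δ = 57.35°  ✓
  (0,3): δ = 19.92°  ✓
  (0,4): δ = 113.67°  ·
  (0,5): δ = 156.17°  ·
  (1,2): δ = 83.08°  ·
  (1,3): δ = 5.81°  ✓
  (1,4): δ = 87.94°  ·
  (1,5): δ = 130.44°  ·
  (2,3): δ = 102.73°  ·
  (2,4): δ = 8.97°  ✓
  (2,5): δ = 33.52°  ✓
  (3,4): δ = 86.24°  ·
  (3,5): δ = 43.74°  ✓
  (4,5): δ = 137.50°  ·
antipodal pairs: 6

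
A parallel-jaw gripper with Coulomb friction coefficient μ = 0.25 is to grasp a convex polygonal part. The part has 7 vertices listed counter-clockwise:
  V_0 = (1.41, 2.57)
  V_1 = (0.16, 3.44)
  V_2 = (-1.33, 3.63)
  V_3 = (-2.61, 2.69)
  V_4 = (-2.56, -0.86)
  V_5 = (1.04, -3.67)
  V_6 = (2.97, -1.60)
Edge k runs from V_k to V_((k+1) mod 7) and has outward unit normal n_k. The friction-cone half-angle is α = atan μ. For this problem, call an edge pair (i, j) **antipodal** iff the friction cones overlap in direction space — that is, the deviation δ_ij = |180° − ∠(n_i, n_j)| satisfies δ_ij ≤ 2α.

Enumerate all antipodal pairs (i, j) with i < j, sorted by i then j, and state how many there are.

count = 3; pairs: (0,4), (2,5), (3,6)

α = atan 0.25 = 14.04°;  2α = 28.07°
n_0 = (+0.5713, +0.8208)
n_1 = (+0.1265, +0.9920)
n_2 = (-0.5919, +0.8060)
n_3 = (-0.9999, -0.0141)
n_4 = (-0.6153, -0.7883)
n_5 = (+0.7314, -0.6819)
n_6 = (+0.9366, +0.3504)
  (0,1): δ = 152.43°  ·
  (0,2): δ = 108.87°  ·
  (0,3): δ = 54.36°  ·
  (0,4): δ = 3.14°  ✓
  (0,5): δ = 81.84°  ·
  (0,6): δ = 145.35°  ·
  (1,2): δ = 136.44°  ·
  (1,3): δ = 81.93°  ·
  (1,4): δ = 30.71°  ·
  (1,5): δ = 54.27°  ·
  (1,6): δ = 117.78°  ·
  (2,3): δ = 125.49°  ·
  (2,4): δ = 74.27°  ·
  (2,5): δ = 10.71°  ✓
  (2,6): δ = 74.22°  ·
  (3,4): δ = 128.78°  ·
  (3,5): δ = 43.80°  ·
  (3,6): δ = 19.70°  ✓
  (4,5): δ = 95.02°  ·
  (4,6): δ = 31.52°  ·
  (5,6): δ = 116.49°  ·
antipodal pairs: 3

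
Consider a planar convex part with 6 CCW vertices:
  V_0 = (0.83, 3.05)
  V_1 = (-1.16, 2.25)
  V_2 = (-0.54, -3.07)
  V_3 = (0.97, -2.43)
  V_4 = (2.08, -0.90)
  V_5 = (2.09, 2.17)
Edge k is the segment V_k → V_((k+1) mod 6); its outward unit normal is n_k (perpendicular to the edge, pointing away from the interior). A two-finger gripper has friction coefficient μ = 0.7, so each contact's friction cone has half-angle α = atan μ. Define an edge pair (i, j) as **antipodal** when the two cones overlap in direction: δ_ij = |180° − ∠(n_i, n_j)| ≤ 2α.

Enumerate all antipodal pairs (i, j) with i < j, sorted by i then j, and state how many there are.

α = atan 0.7 = 34.99°;  2α = 69.98°
n_0 = (-0.3730, +0.9278)
n_1 = (-0.9933, -0.1158)
n_2 = (+0.3902, -0.9207)
n_3 = (+0.8094, -0.5872)
n_4 = (+1.0000, -0.0033)
n_5 = (+0.5726, +0.8198)
  (0,1): δ = 105.25°  ·
  (0,2): δ = 1.07°  ✓
  (0,3): δ = 32.14°  ✓
  (0,4): δ = 67.91°  ✓
  (0,5): δ = 123.17°  ·
  (1,2): δ = 73.68°  ·
  (1,3): δ = 42.61°  ✓
  (1,4): δ = 6.83°  ✓
  (1,5): δ = 48.42°  ✓
  (2,3): δ = 148.93°  ·
  (2,4): δ = 113.16°  ·
  (2,5): δ = 57.90°  ✓
  (3,4): δ = 144.23°  ·
  (3,5): δ = 88.97°  ·
  (4,5): δ = 124.74°  ·
antipodal pairs: 7

count = 7; pairs: (0,2), (0,3), (0,4), (1,3), (1,4), (1,5), (2,5)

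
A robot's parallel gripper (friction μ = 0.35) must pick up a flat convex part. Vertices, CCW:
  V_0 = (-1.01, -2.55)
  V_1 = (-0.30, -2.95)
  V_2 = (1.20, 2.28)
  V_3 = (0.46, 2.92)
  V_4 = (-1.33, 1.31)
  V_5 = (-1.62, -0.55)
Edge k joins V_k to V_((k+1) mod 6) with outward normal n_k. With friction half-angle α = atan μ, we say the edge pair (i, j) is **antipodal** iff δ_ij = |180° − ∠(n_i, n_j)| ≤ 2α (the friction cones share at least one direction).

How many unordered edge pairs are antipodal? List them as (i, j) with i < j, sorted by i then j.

α = atan 0.35 = 19.29°;  2α = 38.58°
n_0 = (-0.4908, -0.8712)
n_1 = (+0.9612, -0.2757)
n_2 = (+0.6542, +0.7564)
n_3 = (-0.6687, +0.7435)
n_4 = (-0.9881, +0.1541)
n_5 = (-0.9565, -0.2917)
  (0,1): δ = 76.61°  ·
  (0,2): δ = 11.46°  ✓
  (0,3): δ = 71.37°  ·
  (0,4): δ = 110.53°  ·
  (0,5): δ = 136.36°  ·
  (1,2): δ = 114.85°  ·
  (1,3): δ = 32.03°  ✓
  (1,4): δ = 7.14°  ✓
  (1,5): δ = 32.96°  ✓
  (2,3): δ = 97.18°  ·
  (2,4): δ = 58.01°  ·
  (2,5): δ = 32.18°  ✓
  (3,4): δ = 140.83°  ·
  (3,5): δ = 115.01°  ·
  (4,5): δ = 154.18°  ·
antipodal pairs: 5

count = 5; pairs: (0,2), (1,3), (1,4), (1,5), (2,5)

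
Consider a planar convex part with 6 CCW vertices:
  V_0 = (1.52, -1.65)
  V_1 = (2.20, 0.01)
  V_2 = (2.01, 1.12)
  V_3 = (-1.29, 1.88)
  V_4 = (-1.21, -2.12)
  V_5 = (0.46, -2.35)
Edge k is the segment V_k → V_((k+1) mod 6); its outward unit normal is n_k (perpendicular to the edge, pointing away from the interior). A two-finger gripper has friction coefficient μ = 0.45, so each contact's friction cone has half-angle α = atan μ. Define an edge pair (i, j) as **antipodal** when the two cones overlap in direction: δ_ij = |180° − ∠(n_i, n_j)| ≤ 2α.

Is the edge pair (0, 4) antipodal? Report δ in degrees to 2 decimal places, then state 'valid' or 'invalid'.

δ = 104.43°, invalid

α = atan 0.45 = 24.23°;  2α = 48.46°
edge 0: e_0 = (+0.68, +1.66);  n_0 = (+0.9254, -0.3791)
edge 4: e_4 = (+1.67, -0.23);  n_4 = (-0.1364, -0.9906)
∠(n_0, n_4) = 75.57°
δ = |180° − 75.57°| = 104.43°
104.43° > 2α = 48.46°  →  invalid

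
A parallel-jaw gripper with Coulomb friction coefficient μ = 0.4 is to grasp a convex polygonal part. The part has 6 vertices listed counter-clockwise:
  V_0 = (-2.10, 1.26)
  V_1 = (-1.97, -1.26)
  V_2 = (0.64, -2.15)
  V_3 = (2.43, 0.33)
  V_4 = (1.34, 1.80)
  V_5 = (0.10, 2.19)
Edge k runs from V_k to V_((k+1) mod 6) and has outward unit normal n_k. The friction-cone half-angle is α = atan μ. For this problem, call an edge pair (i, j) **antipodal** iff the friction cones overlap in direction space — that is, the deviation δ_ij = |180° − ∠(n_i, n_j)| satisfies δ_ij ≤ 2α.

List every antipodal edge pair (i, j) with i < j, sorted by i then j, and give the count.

count = 6; pairs: (0,2), (0,3), (1,3), (1,4), (1,5), (2,5)

α = atan 0.4 = 21.80°;  2α = 43.60°
n_0 = (-0.9987, -0.0515)
n_1 = (-0.3227, -0.9465)
n_2 = (+0.8109, -0.5853)
n_3 = (+0.8033, +0.5956)
n_4 = (+0.3000, +0.9539)
n_5 = (-0.3894, +0.9211)
  (0,1): δ = 111.78°  ·
  (0,2): δ = 38.77°  ✓
  (0,3): δ = 33.60°  ✓
  (0,4): δ = 69.59°  ·
  (0,5): δ = 109.96°  ·
  (1,2): δ = 106.99°  ·
  (1,3): δ = 34.61°  ✓
  (1,4): δ = 1.37°  ✓
  (1,5): δ = 41.74°  ✓
  (2,3): δ = 107.62°  ·
  (2,4): δ = 71.64°  ·
  (2,5): δ = 31.26°  ✓
  (3,4): δ = 144.02°  ·
  (3,5): δ = 103.64°  ·
  (4,5): δ = 139.63°  ·
antipodal pairs: 6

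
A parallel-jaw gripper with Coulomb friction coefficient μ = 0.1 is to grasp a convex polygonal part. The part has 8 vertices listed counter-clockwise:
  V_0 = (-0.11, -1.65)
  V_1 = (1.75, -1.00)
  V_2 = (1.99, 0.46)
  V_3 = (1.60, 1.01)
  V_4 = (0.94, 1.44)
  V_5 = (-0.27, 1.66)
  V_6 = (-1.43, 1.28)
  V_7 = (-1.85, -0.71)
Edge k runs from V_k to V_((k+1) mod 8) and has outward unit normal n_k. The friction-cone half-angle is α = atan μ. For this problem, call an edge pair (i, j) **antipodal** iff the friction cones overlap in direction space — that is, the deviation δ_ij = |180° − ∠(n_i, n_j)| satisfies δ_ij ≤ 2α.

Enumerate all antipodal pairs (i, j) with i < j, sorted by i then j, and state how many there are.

count = 3; pairs: (0,5), (1,6), (3,7)

α = atan 0.1 = 5.71°;  2α = 11.42°
n_0 = (+0.3299, -0.9440)
n_1 = (+0.9868, -0.1622)
n_2 = (+0.8157, +0.5784)
n_3 = (+0.5459, +0.8379)
n_4 = (+0.1789, +0.9839)
n_5 = (-0.3113, +0.9503)
n_6 = (-0.9784, +0.2065)
n_7 = (-0.4753, -0.8798)
  (0,1): δ = 118.60°  ·
  (0,2): δ = 73.92°  ·
  (0,3): δ = 52.35°  ·
  (0,4): δ = 29.57°  ·
  (0,5): δ = 1.12°  ✓
  (0,6): δ = 58.82°  ·
  (0,7): δ = 132.36°  ·
  (1,2): δ = 135.32°  ·
  (1,3): δ = 113.75°  ·
  (1,4): δ = 90.97°  ·
  (1,5): δ = 62.53°  ·
  (1,6): δ = 2.58°  ✓
  (1,7): δ = 70.96°  ·
  (2,3): δ = 158.42°  ·
  (2,4): δ = 135.64°  ·
  (2,5): δ = 107.20°  ·
  (2,6): δ = 47.26°  ·
  (2,7): δ = 26.28°  ·
  (3,4): δ = 157.22°  ·
  (3,5): δ = 128.78°  ·
  (3,6): δ = 68.83°  ·
  (3,7): δ = 4.71°  ✓
  (4,5): δ = 151.56°  ·
  (4,6): δ = 91.61°  ·
  (4,7): δ = 18.07°  ·
  (5,6): δ = 120.06°  ·
  (5,7): δ = 46.52°  ·
  (6,7): δ = 106.46°  ·
antipodal pairs: 3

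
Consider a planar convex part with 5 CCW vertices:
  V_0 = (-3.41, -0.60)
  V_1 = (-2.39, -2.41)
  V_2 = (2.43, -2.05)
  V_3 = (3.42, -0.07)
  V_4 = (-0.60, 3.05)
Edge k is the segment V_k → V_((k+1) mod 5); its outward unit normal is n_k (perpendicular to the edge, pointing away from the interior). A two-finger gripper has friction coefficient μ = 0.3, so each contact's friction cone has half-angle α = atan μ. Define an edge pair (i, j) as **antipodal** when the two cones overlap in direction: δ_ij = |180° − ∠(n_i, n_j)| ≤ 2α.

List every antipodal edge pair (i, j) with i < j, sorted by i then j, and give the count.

count = 2; pairs: (0,3), (2,4)

α = atan 0.3 = 16.70°;  2α = 33.40°
n_0 = (-0.8712, -0.4909)
n_1 = (+0.0745, -0.9972)
n_2 = (+0.8944, -0.4472)
n_3 = (+0.6131, +0.7900)
n_4 = (-0.7924, +0.6100)
  (0,1): δ = 115.13°  ·
  (0,2): δ = 55.97°  ·
  (0,3): δ = 22.78°  ✓
  (0,4): δ = 113.01°  ·
  (1,2): δ = 120.84°  ·
  (1,3): δ = 42.09°  ·
  (1,4): δ = 48.14°  ·
  (2,3): δ = 101.25°  ·
  (2,4): δ = 11.03°  ✓
  (3,4): δ = 89.78°  ·
antipodal pairs: 2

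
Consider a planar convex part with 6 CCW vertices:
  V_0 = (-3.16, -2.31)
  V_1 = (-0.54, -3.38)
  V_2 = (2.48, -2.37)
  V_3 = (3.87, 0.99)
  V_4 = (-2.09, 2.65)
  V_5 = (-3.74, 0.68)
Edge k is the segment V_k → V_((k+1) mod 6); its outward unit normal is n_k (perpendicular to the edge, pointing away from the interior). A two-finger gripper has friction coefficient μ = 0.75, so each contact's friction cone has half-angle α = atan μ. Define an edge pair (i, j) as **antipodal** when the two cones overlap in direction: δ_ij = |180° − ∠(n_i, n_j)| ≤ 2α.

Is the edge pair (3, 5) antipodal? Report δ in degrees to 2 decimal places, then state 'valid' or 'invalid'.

α = atan 0.75 = 36.87°;  2α = 73.74°
edge 3: e_3 = (-5.96, +1.66);  n_3 = (+0.2683, +0.9633)
edge 5: e_5 = (+0.58, -2.99);  n_5 = (-0.9817, -0.1904)
∠(n_3, n_5) = 116.54°
δ = |180° − 116.54°| = 63.46°
63.46° ≤ 2α = 73.74°  →  valid

δ = 63.46°, valid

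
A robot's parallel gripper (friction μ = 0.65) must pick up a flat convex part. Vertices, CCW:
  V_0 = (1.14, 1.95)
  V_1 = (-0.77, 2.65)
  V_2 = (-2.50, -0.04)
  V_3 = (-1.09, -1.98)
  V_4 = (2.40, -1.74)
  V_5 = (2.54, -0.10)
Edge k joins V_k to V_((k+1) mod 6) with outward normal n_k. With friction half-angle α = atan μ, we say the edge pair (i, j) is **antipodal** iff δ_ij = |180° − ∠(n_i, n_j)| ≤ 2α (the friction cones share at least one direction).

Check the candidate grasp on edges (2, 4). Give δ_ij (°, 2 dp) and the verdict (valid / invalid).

δ = 40.89°, valid

α = atan 0.65 = 33.02°;  2α = 66.05°
edge 2: e_2 = (+1.41, -1.94);  n_2 = (-0.8089, -0.5879)
edge 4: e_4 = (+0.14, +1.64);  n_4 = (+0.9964, -0.0851)
∠(n_2, n_4) = 139.11°
δ = |180° − 139.11°| = 40.89°
40.89° ≤ 2α = 66.05°  →  valid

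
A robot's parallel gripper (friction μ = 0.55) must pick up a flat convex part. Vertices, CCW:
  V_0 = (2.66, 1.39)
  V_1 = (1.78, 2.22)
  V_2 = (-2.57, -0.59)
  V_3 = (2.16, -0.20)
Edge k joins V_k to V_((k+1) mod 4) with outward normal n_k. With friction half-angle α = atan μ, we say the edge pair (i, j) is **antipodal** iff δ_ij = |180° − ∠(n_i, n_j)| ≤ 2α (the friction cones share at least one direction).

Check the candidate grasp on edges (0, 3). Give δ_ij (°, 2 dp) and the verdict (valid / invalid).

α = atan 0.55 = 28.81°;  2α = 57.62°
edge 0: e_0 = (-0.88, +0.83);  n_0 = (+0.6861, +0.7275)
edge 3: e_3 = (+0.50, +1.59);  n_3 = (+0.9539, -0.3000)
∠(n_0, n_3) = 64.13°
δ = |180° − 64.13°| = 115.87°
115.87° > 2α = 57.62°  →  invalid

δ = 115.87°, invalid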